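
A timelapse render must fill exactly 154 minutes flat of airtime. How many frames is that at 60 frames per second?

554400 frames

154 min = 9240 s.
Frames = 9240 × 60 = 554400.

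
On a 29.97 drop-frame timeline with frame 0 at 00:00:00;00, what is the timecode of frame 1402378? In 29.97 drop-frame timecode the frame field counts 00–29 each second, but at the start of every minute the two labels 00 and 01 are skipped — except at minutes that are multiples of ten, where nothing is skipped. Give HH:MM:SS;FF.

Each 10-minute DF block holds 10 × 60 × 30 − 9 × 2 = 17982 frames. 1402378 ÷ 17982 → 77 full blocks, remainder 17764.
Within the partial block the first minute is 1800 frames and each further minute 1798, so 9 further minute boundaries passed. Total skipped labels = 18 × 77 + 2 × 9 = 1404.
Non-drop label index = 1402378 + 1404 = 1403782; at 30 labels/s that is 12:59:52:22, i.e. DF 12:59:52;22.

12:59:52;22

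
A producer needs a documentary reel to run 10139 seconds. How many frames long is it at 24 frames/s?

243336 frames

Frames = 10139 × 24 = 243336.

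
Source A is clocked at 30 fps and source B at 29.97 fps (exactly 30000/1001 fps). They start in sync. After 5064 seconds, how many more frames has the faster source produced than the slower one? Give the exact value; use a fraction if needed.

A emits 30 × 5064 = 151920 frames; B emits 30000/1001 × 5064 = 151920000/1001.
Difference = 151920/1001 frames (≈ 151.7682); B is behind A.

151920/1001 frames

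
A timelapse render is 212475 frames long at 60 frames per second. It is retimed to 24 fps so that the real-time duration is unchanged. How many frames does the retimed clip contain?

Target frames = source frames × (target rate / source rate) = 212475 × (24)/(60) = 212475 × 2/5 = 84990.

84990 frames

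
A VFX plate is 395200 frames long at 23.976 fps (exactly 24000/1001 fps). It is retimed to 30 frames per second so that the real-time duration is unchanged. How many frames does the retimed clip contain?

494494 frames

Target frames = source frames × (target rate / source rate) = 395200 × (30)/(24000/1001) = 395200 × 1001/800 = 494494.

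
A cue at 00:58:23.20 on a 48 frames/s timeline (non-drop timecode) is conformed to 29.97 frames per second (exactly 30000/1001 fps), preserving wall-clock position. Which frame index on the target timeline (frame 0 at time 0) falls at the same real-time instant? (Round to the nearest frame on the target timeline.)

frame 104998

Source frame index: (0×3600 + 58×60 + 23) × 48 + 20 = 168164.
Real time: 168164 / (48) = 42041/12 s.
Target frame: (42041/12) × (30000/1001) = 105102500/1001 ≈ 104997.502 → 104998.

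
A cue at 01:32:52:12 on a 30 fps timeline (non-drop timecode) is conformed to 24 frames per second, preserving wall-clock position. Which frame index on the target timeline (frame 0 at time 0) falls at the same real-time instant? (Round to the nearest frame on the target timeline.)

Source frame index: (1×3600 + 32×60 + 52) × 30 + 12 = 167172.
Real time: 167172 / (30) = 27862/5 s.
Target frame: (27862/5) × (24) = 668688/5 ≈ 133737.600 → 133738.

frame 133738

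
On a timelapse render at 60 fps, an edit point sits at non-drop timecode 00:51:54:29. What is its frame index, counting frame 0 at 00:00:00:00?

Total seconds to the label: (0 × 3600 + 51 × 60 + 54) = 3114.
Frame index = 3114 × 60 + 29 = 186869.

186869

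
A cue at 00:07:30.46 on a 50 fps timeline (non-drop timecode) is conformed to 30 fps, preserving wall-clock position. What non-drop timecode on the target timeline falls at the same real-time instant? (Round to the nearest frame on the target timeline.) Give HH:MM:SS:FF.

00:07:30:28

Source frame index: (0×3600 + 7×60 + 30) × 50 + 46 = 22546.
Real time: 22546 / (50) = 11273/25 s.
Target frame: (11273/25) × (30) = 67638/5 ≈ 13527.600 → 13528.
At 30 labels/s: frame 13528 → 00:07:30:28.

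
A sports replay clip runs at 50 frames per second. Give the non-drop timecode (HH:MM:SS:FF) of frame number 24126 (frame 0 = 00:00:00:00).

00:08:02:26

24126 ÷ 50 = 482 full seconds, remainder 26 frames.
482 s = 0 h 8 min 2 s.
Timecode: 00:08:02:26.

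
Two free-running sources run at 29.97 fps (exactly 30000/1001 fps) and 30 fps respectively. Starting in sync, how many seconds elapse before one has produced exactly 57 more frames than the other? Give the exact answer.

The gap grows by |30 − 30000/1001| = 30/1001 frames per second.
Time for a 57-frame gap: 57 ÷ (30/1001) = 1901.9 s.

1901.9 seconds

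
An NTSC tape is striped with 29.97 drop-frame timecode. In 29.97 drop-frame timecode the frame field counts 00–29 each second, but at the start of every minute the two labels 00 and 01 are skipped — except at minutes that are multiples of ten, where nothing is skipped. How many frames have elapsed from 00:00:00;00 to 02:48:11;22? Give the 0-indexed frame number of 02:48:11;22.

Complete 10-minute blocks: 16, each 17982 frames → 287712.
Remaining 8 whole minutes in the current block: 1800 + 7 × 1798 = 14386 frames.
Within the current minute: 11 × 30 + 22 − 2 = 350 (labels ;00/;01 skipped at this minute). Total = 287712 + 14386 + 350 = 302448.

302448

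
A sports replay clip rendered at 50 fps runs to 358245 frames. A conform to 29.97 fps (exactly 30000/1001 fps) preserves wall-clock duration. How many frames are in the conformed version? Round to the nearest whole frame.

214732 frames

Frames at target rate = 358245 × (30000/1001) / (50) = 214947000/1001 ≈ 214732.268.
Nearest whole frame: 214732.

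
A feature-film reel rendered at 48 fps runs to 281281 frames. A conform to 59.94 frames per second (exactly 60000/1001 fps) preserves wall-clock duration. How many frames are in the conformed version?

351250 frames

Target frames = source frames × (target rate / source rate) = 281281 × (60000/1001)/(48) = 281281 × 1250/1001 = 351250.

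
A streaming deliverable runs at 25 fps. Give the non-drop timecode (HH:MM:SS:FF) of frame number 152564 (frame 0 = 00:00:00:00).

01:41:42:14

152564 ÷ 25 = 6102 full seconds, remainder 14 frames.
6102 s = 1 h 41 min 42 s.
Timecode: 01:41:42:14.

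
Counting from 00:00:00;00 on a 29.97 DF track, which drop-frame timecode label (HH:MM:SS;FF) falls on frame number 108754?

Each 10-minute DF block holds 10 × 60 × 30 − 9 × 2 = 17982 frames. 108754 ÷ 17982 → 6 full blocks, remainder 862.
Within the partial block the first minute is 1800 frames and each further minute 1798, so 0 further minute boundaries passed. Total skipped labels = 18 × 6 + 2 × 0 = 108.
Non-drop label index = 108754 + 108 = 108862; at 30 labels/s that is 01:00:28:22, i.e. DF 01:00:28;22.

01:00:28;22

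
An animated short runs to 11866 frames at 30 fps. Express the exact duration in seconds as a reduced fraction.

5933/15 seconds

Running time = 11866 ÷ (30) = 11866 × 1/30 = 5933/15 s.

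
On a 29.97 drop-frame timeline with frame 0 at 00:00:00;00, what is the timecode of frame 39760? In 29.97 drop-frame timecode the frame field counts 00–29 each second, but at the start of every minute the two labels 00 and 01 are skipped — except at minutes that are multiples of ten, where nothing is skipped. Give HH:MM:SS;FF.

00:22:06;20

Ten DF minutes hold 17982 frames, so frame 39760 lies in block 2 (frames 35964–53945) with 3796 frames into that block.
The block's first minute is 1800 frames and the rest 1798 each; 3796 frames reaches minute 2, so 2 × 18 + 2 × 2 = 40 labels have been skipped so far.
Adding those back, label number 39760 + 40 = 39800 at 30 labels/s is 1326 s + 20 f = 0 h 22 min 6 s frame 20, i.e. 00:22:06;20.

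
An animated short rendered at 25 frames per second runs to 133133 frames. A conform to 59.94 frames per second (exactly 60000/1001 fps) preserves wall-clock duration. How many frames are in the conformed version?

Target frames = source frames × (target rate / source rate) = 133133 × (60000/1001)/(25) = 133133 × 2400/1001 = 319200.

319200 frames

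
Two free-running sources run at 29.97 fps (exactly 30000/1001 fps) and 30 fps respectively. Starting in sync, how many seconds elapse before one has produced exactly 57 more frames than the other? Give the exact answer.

The gap grows by |30 − 30000/1001| = 30/1001 frames per second.
Time for a 57-frame gap: 57 ÷ (30/1001) = 1901.9 s.

1901.9 seconds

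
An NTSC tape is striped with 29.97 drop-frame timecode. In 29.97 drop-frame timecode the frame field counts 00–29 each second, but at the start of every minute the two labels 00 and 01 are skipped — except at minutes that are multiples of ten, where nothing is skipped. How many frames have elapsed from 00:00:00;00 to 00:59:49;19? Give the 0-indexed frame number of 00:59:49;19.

Complete 10-minute blocks: 5, each 17982 frames → 89910.
Remaining 9 whole minutes in the current block: 1800 + 8 × 1798 = 16184 frames.
Within the current minute: 49 × 30 + 19 − 2 = 1487 (labels ;00/;01 skipped at this minute). Total = 89910 + 16184 + 1487 = 107581.

107581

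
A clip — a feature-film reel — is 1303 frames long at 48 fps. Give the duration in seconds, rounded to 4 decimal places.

27.1458 seconds

Running time = 1303 × 1/48 = 1303/48 s ≈ 27.1458 s.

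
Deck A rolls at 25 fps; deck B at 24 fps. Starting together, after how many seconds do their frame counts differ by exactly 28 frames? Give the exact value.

28 seconds

The gap grows by |24 − 25| = 1 frame per second.
Time for a 28-frame gap: 28 ÷ (1) = 28 s.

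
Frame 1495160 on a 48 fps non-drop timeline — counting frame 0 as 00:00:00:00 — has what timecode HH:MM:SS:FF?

08:39:09:08

1495160 ÷ 48 = 31149 full seconds, remainder 8 frames.
31149 s = 8 h 39 min 9 s.
Timecode: 08:39:09:08.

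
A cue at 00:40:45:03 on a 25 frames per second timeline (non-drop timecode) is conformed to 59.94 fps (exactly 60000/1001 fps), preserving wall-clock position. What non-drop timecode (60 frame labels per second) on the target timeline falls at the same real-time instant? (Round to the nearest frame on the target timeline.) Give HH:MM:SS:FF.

00:40:42:41

Source frame index: (0×3600 + 40×60 + 45) × 25 + 3 = 61128.
Real time: 61128 / (25) = 61128/25 s.
Target frame: (61128/25) × (60000/1001) = 146707200/1001 ≈ 146560.639 → 146561.
At 60 labels/s: frame 146561 → 00:40:42:41.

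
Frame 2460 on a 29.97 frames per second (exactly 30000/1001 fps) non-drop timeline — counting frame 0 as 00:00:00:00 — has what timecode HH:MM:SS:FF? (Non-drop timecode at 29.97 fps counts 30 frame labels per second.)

2460 ÷ 30 = 82 full seconds, remainder 0 frames.
82 s = 0 h 1 min 22 s.
Timecode: 00:01:22:00.

00:01:22:00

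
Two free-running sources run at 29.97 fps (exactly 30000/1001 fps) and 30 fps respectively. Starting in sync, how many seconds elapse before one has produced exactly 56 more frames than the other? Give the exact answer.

28028/15 seconds

The gap grows by |30 − 30000/1001| = 30/1001 frames per second.
Time for a 56-frame gap: 56 ÷ (30/1001) = 28028/15 s.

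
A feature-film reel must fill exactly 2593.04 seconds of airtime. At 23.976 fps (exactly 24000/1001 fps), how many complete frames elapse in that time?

Frames = 2593.04 × 24000/1001 = 62232960/1001 ≈ 62170.7892.
Complete frames: 62170.

62170 frames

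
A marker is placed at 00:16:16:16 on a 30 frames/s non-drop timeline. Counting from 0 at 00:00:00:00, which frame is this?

Total seconds to the label: (0 × 3600 + 16 × 60 + 16) = 976.
Frame index = 976 × 30 + 16 = 29296.

frame 29296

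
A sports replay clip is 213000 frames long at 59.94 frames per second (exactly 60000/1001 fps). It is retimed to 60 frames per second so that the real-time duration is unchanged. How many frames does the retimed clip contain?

213213 frames

Target frames = source frames × (target rate / source rate) = 213000 × (60)/(60000/1001) = 213000 × 1001/1000 = 213213.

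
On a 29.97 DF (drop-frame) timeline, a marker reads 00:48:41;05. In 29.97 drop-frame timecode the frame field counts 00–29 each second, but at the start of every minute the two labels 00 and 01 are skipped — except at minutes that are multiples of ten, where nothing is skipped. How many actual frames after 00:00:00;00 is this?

87547

As if non-drop at 30 labels/s: (0 × 3600 + 48 × 60 + 41) × 30 + 5 = 87635.
Minute boundaries passed: 48; those not divisible by 10: 48 − 4 = 44; dropped labels = 2 × 44 = 88.
Actual frame index = 87635 − 88 = 87547.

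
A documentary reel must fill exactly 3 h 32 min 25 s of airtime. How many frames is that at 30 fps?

3 h 32 min 25 s = 12745 s.
Frames = 12745 × 30 = 382350.

382350 frames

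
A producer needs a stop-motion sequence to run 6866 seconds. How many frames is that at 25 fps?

171650 frames

Frames = 6866 × 25 = 171650.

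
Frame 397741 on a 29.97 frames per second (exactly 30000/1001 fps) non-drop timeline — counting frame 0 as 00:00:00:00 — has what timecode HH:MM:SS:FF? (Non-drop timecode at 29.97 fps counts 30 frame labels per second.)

397741 ÷ 30 = 13258 full seconds, remainder 1 frame.
13258 s = 3 h 40 min 58 s.
Timecode: 03:40:58:01.

03:40:58:01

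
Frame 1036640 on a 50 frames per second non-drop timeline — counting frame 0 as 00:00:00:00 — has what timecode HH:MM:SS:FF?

1036640 ÷ 50 = 20732 full seconds, remainder 40 frames.
20732 s = 5 h 45 min 32 s.
Timecode: 05:45:32:40.

05:45:32:40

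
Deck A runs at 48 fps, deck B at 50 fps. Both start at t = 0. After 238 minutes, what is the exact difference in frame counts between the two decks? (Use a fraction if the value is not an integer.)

238 min = 14280 s.
A emits 48 × 14280 = 685440 frames; B emits 50 × 14280 = 714000.
Difference = 28560 frames; B is ahead of A.

28560 frames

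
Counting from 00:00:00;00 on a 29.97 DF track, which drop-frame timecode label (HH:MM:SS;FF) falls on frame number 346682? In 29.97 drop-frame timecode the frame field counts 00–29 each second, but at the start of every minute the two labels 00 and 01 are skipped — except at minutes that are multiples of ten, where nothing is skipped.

03:12:47;18

Each 10-minute DF block holds 10 × 60 × 30 − 9 × 2 = 17982 frames. 346682 ÷ 17982 → 19 full blocks, remainder 5024.
Within the partial block the first minute is 1800 frames and each further minute 1798, so 2 further minute boundaries passed. Total skipped labels = 18 × 19 + 2 × 2 = 346.
Non-drop label index = 346682 + 346 = 347028; at 30 labels/s that is 03:12:47:18, i.e. DF 03:12:47;18.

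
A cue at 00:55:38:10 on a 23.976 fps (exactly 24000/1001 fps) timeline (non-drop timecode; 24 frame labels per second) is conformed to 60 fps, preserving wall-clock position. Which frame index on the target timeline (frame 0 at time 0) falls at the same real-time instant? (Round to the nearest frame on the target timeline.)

frame 200505

Source frame index: (0×3600 + 55×60 + 38) × 24 + 10 = 80122.
Real time: 80122 / (24000/1001) = 40101061/12000 s.
Target frame: (40101061/12000) × (60) = 40101061/200 ≈ 200505.305 → 200505.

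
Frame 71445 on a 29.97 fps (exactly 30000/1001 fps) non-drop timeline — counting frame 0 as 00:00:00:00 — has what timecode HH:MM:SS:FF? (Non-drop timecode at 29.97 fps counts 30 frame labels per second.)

71445 ÷ 30 = 2381 full seconds, remainder 15 frames.
2381 s = 0 h 39 min 41 s.
Timecode: 00:39:41:15.

00:39:41:15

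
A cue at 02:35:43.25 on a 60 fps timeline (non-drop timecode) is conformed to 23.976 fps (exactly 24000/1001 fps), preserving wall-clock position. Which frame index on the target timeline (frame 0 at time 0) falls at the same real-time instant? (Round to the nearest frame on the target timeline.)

frame 224018

Source frame index: (2×3600 + 35×60 + 43) × 60 + 25 = 560605.
Real time: 560605 / (60) = 112121/12 s.
Target frame: (112121/12) × (24000/1001) = 224242000/1001 ≈ 224017.982 → 224018.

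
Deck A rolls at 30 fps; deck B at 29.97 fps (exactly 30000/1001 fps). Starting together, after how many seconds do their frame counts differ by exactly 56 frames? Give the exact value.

The gap grows by |30000/1001 − 30| = 30/1001 frames per second.
Time for a 56-frame gap: 56 ÷ (30/1001) = 28028/15 s.

28028/15 seconds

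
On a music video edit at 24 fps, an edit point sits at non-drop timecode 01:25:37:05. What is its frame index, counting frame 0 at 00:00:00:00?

123293

Total seconds to the label: (1 × 3600 + 25 × 60 + 37) = 5137.
Frame index = 5137 × 24 + 5 = 123293.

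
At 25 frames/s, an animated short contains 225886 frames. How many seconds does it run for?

9035.44 seconds

Running time = 225886 / (25) = 9035.44 s.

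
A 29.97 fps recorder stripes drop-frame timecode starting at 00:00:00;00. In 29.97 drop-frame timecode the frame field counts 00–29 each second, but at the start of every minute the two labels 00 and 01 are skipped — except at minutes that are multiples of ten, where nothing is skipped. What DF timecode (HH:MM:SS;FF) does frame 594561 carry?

05:30:38;15

Ten DF minutes hold 17982 frames, so frame 594561 lies in block 33 (frames 593406–611387) with 1155 frames into that block.
The block's first minute is 1800 frames and the rest 1798 each; 1155 frames reaches minute 0, so 33 × 18 + 0 × 2 = 594 labels have been skipped so far.
Adding those back, label number 594561 + 594 = 595155 at 30 labels/s is 19838 s + 15 f = 5 h 30 min 38 s frame 15, i.e. 05:30:38;15.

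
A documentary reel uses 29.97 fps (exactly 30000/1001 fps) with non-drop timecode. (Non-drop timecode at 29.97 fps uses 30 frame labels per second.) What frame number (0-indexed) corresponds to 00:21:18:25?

Total seconds to the label: (0 × 3600 + 21 × 60 + 18) = 1278.
Frame index = 1278 × 30 + 25 = 38365.

frame 38365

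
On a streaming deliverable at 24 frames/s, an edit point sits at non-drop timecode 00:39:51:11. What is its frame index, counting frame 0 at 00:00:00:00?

Total seconds to the label: (0 × 3600 + 39 × 60 + 51) = 2391.
Frame index = 2391 × 24 + 11 = 57395.

57395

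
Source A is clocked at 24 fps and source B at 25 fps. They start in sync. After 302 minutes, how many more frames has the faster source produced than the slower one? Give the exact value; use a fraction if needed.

18120 frames

302 min = 18120 s.
A emits 24 × 18120 = 434880 frames; B emits 25 × 18120 = 453000.
Difference = 18120 frames; B is ahead of A.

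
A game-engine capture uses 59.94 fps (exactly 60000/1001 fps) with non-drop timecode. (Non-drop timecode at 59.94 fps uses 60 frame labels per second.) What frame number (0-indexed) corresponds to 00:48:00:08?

Total seconds to the label: (0 × 3600 + 48 × 60 + 0) = 2880.
Frame index = 2880 × 60 + 8 = 172808.

172808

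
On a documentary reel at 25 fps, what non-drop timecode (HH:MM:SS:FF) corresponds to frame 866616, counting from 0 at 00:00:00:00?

09:37:44:16

866616 ÷ 25 = 34664 full seconds, remainder 16 frames.
34664 s = 9 h 37 min 44 s.
Timecode: 09:37:44:16.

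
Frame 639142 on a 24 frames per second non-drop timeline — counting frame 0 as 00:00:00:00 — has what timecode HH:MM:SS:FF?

639142 ÷ 24 = 26630 full seconds, remainder 22 frames.
26630 s = 7 h 23 min 50 s.
Timecode: 07:23:50:22.

07:23:50:22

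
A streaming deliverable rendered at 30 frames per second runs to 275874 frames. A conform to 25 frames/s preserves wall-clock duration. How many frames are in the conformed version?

Target frames = source frames × (target rate / source rate) = 275874 × (25)/(30) = 275874 × 5/6 = 229895.

229895 frames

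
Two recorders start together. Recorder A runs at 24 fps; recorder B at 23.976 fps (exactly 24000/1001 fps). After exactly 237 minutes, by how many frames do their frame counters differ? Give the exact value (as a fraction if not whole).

341280/1001 frames

237 min = 14220 s.
A emits 24 × 14220 = 341280 frames; B emits 24000/1001 × 14220 = 341280000/1001.
Difference = 341280/1001 frames (≈ 340.9391); B is behind A.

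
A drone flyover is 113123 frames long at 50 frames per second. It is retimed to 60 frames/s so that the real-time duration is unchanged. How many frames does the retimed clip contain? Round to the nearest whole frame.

135748 frames

Frames at target rate = 113123 × (60) / (50) = 678738/5 ≈ 135747.600.
Nearest whole frame: 135748.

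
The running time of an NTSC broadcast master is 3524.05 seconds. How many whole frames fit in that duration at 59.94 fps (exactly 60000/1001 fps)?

211231 frames

Frames = 3524.05 × 60000/1001 = 211443000/1001 ≈ 211231.7682.
Complete frames: 211231.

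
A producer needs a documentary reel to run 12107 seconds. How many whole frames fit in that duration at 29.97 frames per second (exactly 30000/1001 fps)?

362847 frames

Frames = 12107 × 30000/1001 = 363210000/1001 ≈ 362847.1528.
Complete frames: 362847.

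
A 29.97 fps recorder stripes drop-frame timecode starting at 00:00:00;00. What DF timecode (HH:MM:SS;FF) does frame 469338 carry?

Each 10-minute DF block holds 10 × 60 × 30 − 9 × 2 = 17982 frames. 469338 ÷ 17982 → 26 full blocks, remainder 1806.
Within the partial block the first minute is 1800 frames and each further minute 1798, so 1 further minute boundary passed. Total skipped labels = 18 × 26 + 2 × 1 = 470.
Non-drop label index = 469338 + 470 = 469808; at 30 labels/s that is 04:21:00:08, i.e. DF 04:21:00;08.

04:21:00;08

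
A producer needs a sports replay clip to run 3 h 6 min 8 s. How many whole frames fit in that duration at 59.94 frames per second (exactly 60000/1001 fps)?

3 h 6 min 8 s = 11168 s.
Frames = 11168 × 60000/1001 = 670080000/1001 ≈ 669410.5894.
Complete frames: 669410.

669410 frames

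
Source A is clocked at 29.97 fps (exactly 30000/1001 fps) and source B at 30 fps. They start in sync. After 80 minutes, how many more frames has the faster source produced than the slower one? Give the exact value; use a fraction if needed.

144000/1001 frames

80 min = 4800 s.
A emits 30000/1001 × 4800 = 144000000/1001 frames; B emits 30 × 4800 = 144000.
Difference = 144000/1001 frames (≈ 143.8561); B is ahead of A.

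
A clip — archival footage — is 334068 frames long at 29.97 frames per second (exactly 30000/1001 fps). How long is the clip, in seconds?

11146.7356 seconds

Running time = 334068 / (30000/1001) = 11146.7356 s.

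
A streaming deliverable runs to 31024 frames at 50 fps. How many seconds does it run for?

Running time = 31024 / (50) = 620.48 s.

620.48 seconds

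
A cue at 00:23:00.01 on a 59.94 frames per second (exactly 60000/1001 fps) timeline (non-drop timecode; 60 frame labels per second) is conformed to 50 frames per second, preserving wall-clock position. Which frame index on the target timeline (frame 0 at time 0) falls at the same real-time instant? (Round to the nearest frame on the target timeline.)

Source frame index: (0×3600 + 23×60 + 0) × 60 + 1 = 82801.
Real time: 82801 / (60000/1001) = 82883801/60000 s.
Target frame: (82883801/60000) × (50) = 82883801/1200 ≈ 69069.834 → 69070.

frame 69070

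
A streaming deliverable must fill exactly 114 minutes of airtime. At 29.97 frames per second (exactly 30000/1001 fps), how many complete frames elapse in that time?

204995 frames

114 min = 6840 s.
Frames = 6840 × 30000/1001 = 205200000/1001 ≈ 204995.0050.
Complete frames: 204995.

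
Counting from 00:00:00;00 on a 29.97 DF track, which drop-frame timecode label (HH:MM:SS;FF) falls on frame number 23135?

00:12:51;27

Each 10-minute DF block holds 10 × 60 × 30 − 9 × 2 = 17982 frames. 23135 ÷ 17982 → 1 full block, remainder 5153.
Within the partial block the first minute is 1800 frames and each further minute 1798, so 2 further minute boundaries passed. Total skipped labels = 18 × 1 + 2 × 2 = 22.
Non-drop label index = 23135 + 22 = 23157; at 30 labels/s that is 00:12:51:27, i.e. DF 00:12:51;27.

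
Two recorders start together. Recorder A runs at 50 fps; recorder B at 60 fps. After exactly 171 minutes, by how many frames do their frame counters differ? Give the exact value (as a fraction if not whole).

171 min = 10260 s.
A emits 50 × 10260 = 513000 frames; B emits 60 × 10260 = 615600.
Difference = 102600 frames; B is ahead of A.

102600 frames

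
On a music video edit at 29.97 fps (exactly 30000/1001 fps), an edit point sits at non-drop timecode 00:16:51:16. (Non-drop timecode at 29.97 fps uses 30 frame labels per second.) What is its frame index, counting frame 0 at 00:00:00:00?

frame 30346

Total seconds to the label: (0 × 3600 + 16 × 60 + 51) = 1011.
Frame index = 1011 × 30 + 16 = 30346.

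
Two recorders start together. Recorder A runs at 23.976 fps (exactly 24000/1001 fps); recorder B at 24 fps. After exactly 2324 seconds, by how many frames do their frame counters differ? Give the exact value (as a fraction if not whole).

A emits 24000/1001 × 2324 = 7968000/143 frames; B emits 24 × 2324 = 55776.
Difference = 7968/143 frames (≈ 55.7203); B is ahead of A.

7968/143 frames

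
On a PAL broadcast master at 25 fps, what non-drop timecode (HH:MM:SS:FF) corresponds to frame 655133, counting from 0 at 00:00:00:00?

655133 ÷ 25 = 26205 full seconds, remainder 8 frames.
26205 s = 7 h 16 min 45 s.
Timecode: 07:16:45:08.

07:16:45:08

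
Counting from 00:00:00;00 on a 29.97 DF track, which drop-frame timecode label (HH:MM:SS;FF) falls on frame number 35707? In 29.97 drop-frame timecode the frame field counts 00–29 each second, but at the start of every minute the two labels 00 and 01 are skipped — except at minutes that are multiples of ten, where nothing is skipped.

Ten DF minutes hold 17982 frames, so frame 35707 lies in block 1 (frames 17982–35963) with 17725 frames into that block.
The block's first minute is 1800 frames and the rest 1798 each; 17725 frames reaches minute 9, so 1 × 18 + 9 × 2 = 36 labels have been skipped so far.
Adding those back, label number 35707 + 36 = 35743 at 30 labels/s is 1191 s + 13 f = 0 h 19 min 51 s frame 13, i.e. 00:19:51;13.

00:19:51;13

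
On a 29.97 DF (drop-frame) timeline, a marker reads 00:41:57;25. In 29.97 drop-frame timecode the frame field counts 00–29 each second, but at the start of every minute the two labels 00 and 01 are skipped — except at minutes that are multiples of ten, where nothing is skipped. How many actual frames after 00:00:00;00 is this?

75461

As if non-drop at 30 labels/s: (0 × 3600 + 41 × 60 + 57) × 30 + 25 = 75535.
Minute boundaries passed: 41; those not divisible by 10: 41 − 4 = 37; dropped labels = 2 × 37 = 74.
Actual frame index = 75535 − 74 = 75461.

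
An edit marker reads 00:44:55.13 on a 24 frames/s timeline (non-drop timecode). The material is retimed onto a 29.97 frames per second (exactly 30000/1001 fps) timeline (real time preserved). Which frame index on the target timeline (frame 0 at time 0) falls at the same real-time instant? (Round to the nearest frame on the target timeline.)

Source frame index: (0×3600 + 44×60 + 55) × 24 + 13 = 64693.
Real time: 64693 / (24) = 64693/24 s.
Target frame: (64693/24) × (30000/1001) = 80866250/1001 ≈ 80785.465 → 80785.

frame 80785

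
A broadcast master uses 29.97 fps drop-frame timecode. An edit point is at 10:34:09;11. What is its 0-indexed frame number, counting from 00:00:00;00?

Complete 10-minute blocks: 63, each 17982 frames → 1132866.
Remaining 4 whole minutes in the current block: 1800 + 3 × 1798 = 7194 frames.
Within the current minute: 9 × 30 + 11 − 2 = 279 (labels ;00/;01 skipped at this minute). Total = 1132866 + 7194 + 279 = 1140339.

1140339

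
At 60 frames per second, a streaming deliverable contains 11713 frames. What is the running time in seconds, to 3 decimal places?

Running time = 11713 × 1/60 = 11713/60 s ≈ 195.217 s.

195.217 seconds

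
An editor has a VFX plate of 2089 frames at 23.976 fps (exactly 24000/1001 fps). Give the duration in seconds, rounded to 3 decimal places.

Running time = 2089 × 1001/24000 = 2091089/24000 s ≈ 87.129 s.

87.129 seconds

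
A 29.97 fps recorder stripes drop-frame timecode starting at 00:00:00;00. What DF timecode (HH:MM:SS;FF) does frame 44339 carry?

00:24:39;13

Ten DF minutes hold 17982 frames, so frame 44339 lies in block 2 (frames 35964–53945) with 8375 frames into that block.
The block's first minute is 1800 frames and the rest 1798 each; 8375 frames reaches minute 4, so 2 × 18 + 4 × 2 = 44 labels have been skipped so far.
Adding those back, label number 44339 + 44 = 44383 at 30 labels/s is 1479 s + 13 f = 0 h 24 min 39 s frame 13, i.e. 00:24:39;13.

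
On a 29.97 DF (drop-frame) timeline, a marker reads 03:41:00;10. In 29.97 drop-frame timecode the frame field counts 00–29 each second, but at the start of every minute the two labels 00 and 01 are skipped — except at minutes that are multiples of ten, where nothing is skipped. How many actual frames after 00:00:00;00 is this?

As if non-drop at 30 labels/s: (3 × 3600 + 41 × 60 + 0) × 30 + 10 = 397810.
Minute boundaries passed: 221; those not divisible by 10: 221 − 22 = 199; dropped labels = 2 × 199 = 398.
Actual frame index = 397810 − 398 = 397412.

397412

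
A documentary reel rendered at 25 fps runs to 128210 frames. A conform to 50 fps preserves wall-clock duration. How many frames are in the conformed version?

256420 frames

Frames at target rate = 128210 × (50) / (25) = 256420.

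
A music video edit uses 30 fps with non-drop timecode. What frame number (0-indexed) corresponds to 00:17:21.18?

31248

Total seconds to the label: (0 × 3600 + 17 × 60 + 21) = 1041.
Frame index = 1041 × 30 + 18 = 31248.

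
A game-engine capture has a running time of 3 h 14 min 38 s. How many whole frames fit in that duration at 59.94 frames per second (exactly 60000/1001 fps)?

699980 frames

3 h 14 min 38 s = 11678 s.
Frames = 11678 × 60000/1001 = 700680000/1001 ≈ 699980.0200.
Complete frames: 699980.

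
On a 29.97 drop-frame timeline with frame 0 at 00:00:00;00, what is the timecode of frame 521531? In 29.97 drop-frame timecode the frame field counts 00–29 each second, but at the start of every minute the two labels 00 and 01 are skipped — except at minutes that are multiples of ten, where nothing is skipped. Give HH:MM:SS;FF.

04:50:01;23

Ten DF minutes hold 17982 frames, so frame 521531 lies in block 29 (frames 521478–539459) with 53 frames into that block.
The block's first minute is 1800 frames and the rest 1798 each; 53 frames reaches minute 0, so 29 × 18 + 0 × 2 = 522 labels have been skipped so far.
Adding those back, label number 521531 + 522 = 522053 at 30 labels/s is 17401 s + 23 f = 4 h 50 min 1 s frame 23, i.e. 04:50:01;23.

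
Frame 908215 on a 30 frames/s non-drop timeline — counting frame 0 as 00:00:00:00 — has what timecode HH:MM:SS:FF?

08:24:33:25

908215 ÷ 30 = 30273 full seconds, remainder 25 frames.
30273 s = 8 h 24 min 33 s.
Timecode: 08:24:33:25.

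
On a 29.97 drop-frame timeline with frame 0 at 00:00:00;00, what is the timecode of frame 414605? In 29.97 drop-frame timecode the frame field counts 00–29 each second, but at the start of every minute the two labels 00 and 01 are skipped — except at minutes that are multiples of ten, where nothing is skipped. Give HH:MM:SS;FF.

Each 10-minute DF block holds 10 × 60 × 30 − 9 × 2 = 17982 frames. 414605 ÷ 17982 → 23 full blocks, remainder 1019.
Within the partial block the first minute is 1800 frames and each further minute 1798, so 0 further minute boundaries passed. Total skipped labels = 18 × 23 + 2 × 0 = 414.
Non-drop label index = 414605 + 414 = 415019; at 30 labels/s that is 03:50:33:29, i.e. DF 03:50:33;29.

03:50:33;29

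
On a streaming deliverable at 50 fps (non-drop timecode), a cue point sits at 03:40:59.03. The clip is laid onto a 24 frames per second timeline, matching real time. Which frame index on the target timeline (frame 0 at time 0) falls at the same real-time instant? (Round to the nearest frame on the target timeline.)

frame 318217

Source frame index: (3×3600 + 40×60 + 59) × 50 + 3 = 662953.
Real time: 662953 / (50) = 662953/50 s.
Target frame: (662953/50) × (24) = 7955436/25 ≈ 318217.440 → 318217.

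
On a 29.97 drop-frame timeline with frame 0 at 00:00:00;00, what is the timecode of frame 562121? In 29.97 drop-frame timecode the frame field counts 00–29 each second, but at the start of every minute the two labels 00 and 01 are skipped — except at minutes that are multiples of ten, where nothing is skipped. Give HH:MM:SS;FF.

05:12:36;03

Ten DF minutes hold 17982 frames, so frame 562121 lies in block 31 (frames 557442–575423) with 4679 frames into that block.
The block's first minute is 1800 frames and the rest 1798 each; 4679 frames reaches minute 2, so 31 × 18 + 2 × 2 = 562 labels have been skipped so far.
Adding those back, label number 562121 + 562 = 562683 at 30 labels/s is 18756 s + 3 f = 5 h 12 min 36 s frame 3, i.e. 05:12:36;03.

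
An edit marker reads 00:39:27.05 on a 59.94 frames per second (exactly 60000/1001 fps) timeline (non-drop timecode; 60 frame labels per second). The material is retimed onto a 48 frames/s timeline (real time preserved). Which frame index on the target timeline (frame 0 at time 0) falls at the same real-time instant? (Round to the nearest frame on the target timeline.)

frame 113734

Source frame index: (0×3600 + 39×60 + 27) × 60 + 5 = 142025.
Real time: 142025 / (60000/1001) = 5686681/2400 s.
Target frame: (5686681/2400) × (48) = 5686681/50 ≈ 113733.620 → 113734.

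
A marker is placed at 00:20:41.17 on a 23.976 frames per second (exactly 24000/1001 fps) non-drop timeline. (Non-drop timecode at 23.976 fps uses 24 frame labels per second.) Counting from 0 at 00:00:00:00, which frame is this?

frame 29801

Total seconds to the label: (0 × 3600 + 20 × 60 + 41) = 1241.
Frame index = 1241 × 24 + 17 = 29801.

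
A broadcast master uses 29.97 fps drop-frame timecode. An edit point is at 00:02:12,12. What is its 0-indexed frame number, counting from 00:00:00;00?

Complete 10-minute blocks: 0, each 17982 frames → 0.
Remaining 2 whole minutes in the current block: 1800 + 1 × 1798 = 3598 frames.
Within the current minute: 12 × 30 + 12 − 2 = 370 (labels ;00/;01 skipped at this minute). Total = 0 + 3598 + 370 = 3968.

3968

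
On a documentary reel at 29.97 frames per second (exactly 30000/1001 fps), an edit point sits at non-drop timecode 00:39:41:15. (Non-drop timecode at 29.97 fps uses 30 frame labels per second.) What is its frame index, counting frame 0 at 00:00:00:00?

Total seconds to the label: (0 × 3600 + 39 × 60 + 41) = 2381.
Frame index = 2381 × 30 + 15 = 71445.

71445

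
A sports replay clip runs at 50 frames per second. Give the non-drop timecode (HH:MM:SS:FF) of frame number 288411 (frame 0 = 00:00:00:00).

01:36:08:11

288411 ÷ 50 = 5768 full seconds, remainder 11 frames.
5768 s = 1 h 36 min 8 s.
Timecode: 01:36:08:11.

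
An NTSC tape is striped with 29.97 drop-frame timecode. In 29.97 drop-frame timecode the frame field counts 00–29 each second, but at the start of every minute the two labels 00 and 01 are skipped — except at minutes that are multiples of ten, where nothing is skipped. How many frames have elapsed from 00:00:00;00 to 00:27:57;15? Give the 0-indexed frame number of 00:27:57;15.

Complete 10-minute blocks: 2, each 17982 frames → 35964.
Remaining 7 whole minutes in the current block: 1800 + 6 × 1798 = 12588 frames.
Within the current minute: 57 × 30 + 15 − 2 = 1723 (labels ;00/;01 skipped at this minute). Total = 35964 + 12588 + 1723 = 50275.

50275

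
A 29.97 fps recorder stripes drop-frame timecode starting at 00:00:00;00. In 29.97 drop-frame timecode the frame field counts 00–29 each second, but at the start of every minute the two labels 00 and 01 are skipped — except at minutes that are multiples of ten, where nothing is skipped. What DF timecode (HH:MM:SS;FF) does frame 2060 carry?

Ten DF minutes hold 17982 frames, so frame 2060 lies in block 0 (frames 0–17981) with 2060 frames into that block.
The block's first minute is 1800 frames and the rest 1798 each; 2060 frames reaches minute 1, so 0 × 18 + 1 × 2 = 2 labels have been skipped so far.
Adding those back, label number 2060 + 2 = 2062 at 30 labels/s is 68 s + 22 f = 0 h 1 min 8 s frame 22, i.e. 00:01:08;22.

00:01:08;22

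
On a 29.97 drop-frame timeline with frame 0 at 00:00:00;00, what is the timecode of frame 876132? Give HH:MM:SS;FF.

Each 10-minute DF block holds 10 × 60 × 30 − 9 × 2 = 17982 frames. 876132 ÷ 17982 → 48 full blocks, remainder 12996.
Within the partial block the first minute is 1800 frames and each further minute 1798, so 7 further minute boundaries passed. Total skipped labels = 18 × 48 + 2 × 7 = 878.
Non-drop label index = 876132 + 878 = 877010; at 30 labels/s that is 08:07:13:20, i.e. DF 08:07:13;20.

08:07:13;20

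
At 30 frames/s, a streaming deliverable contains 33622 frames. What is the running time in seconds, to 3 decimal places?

Running time = 33622 × 1/30 = 16811/15 s ≈ 1120.733 s.

1120.733 seconds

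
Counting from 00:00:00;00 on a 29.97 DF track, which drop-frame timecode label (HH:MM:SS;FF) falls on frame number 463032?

04:17:29;26

Ten DF minutes hold 17982 frames, so frame 463032 lies in block 25 (frames 449550–467531) with 13482 frames into that block.
The block's first minute is 1800 frames and the rest 1798 each; 13482 frames reaches minute 7, so 25 × 18 + 7 × 2 = 464 labels have been skipped so far.
Adding those back, label number 463032 + 464 = 463496 at 30 labels/s is 15449 s + 26 f = 4 h 17 min 29 s frame 26, i.e. 04:17:29;26.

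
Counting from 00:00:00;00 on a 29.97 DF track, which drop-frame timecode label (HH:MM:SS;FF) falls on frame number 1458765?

13:31:14;05

Each 10-minute DF block holds 10 × 60 × 30 − 9 × 2 = 17982 frames. 1458765 ÷ 17982 → 81 full blocks, remainder 2223.
Within the partial block the first minute is 1800 frames and each further minute 1798, so 1 further minute boundary passed. Total skipped labels = 18 × 81 + 2 × 1 = 1460.
Non-drop label index = 1458765 + 1460 = 1460225; at 30 labels/s that is 13:31:14:05, i.e. DF 13:31:14;05.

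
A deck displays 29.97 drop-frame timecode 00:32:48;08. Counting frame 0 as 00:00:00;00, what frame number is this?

58990

As if non-drop at 30 labels/s: (0 × 3600 + 32 × 60 + 48) × 30 + 8 = 59048.
Minute boundaries passed: 32; those not divisible by 10: 32 − 3 = 29; dropped labels = 2 × 29 = 58.
Actual frame index = 59048 − 58 = 58990.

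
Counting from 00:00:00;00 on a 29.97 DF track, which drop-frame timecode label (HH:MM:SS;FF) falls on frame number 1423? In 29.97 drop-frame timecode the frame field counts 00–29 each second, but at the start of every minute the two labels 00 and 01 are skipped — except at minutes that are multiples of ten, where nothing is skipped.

00:00:47;13

Ten DF minutes hold 17982 frames, so frame 1423 lies in block 0 (frames 0–17981) with 1423 frames into that block.
The block's first minute is 1800 frames and the rest 1798 each; 1423 frames reaches minute 0, so 0 × 18 + 0 × 2 = 0 labels have been skipped so far.
Adding those back, label number 1423 + 0 = 1423 at 30 labels/s is 47 s + 13 f = 0 h 0 min 47 s frame 13, i.e. 00:00:47;13.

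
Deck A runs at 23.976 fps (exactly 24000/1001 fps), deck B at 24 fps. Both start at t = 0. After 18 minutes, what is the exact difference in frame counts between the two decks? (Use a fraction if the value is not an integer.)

25920/1001 frames

18 min = 1080 s.
A emits 24000/1001 × 1080 = 25920000/1001 frames; B emits 24 × 1080 = 25920.
Difference = 25920/1001 frames (≈ 25.8941); B is ahead of A.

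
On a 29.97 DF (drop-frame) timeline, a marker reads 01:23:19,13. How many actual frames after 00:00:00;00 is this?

149833

As if non-drop at 30 labels/s: (1 × 3600 + 23 × 60 + 19) × 30 + 13 = 149983.
Minute boundaries passed: 83; those not divisible by 10: 83 − 8 = 75; dropped labels = 2 × 75 = 150.
Actual frame index = 149983 − 150 = 149833.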